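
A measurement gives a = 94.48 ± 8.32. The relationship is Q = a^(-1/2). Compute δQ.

0.00453

Each factor contributes (exponent × relative error)² to (δQ/Q)²:
  (−½·δa/a)² = (-0.5×0.0881)² = 0.00194
δQ/Q = √(0.00194) = 0.0440
Q = 0.1029, so δQ = 0.0440 × 0.1029 = 0.00453.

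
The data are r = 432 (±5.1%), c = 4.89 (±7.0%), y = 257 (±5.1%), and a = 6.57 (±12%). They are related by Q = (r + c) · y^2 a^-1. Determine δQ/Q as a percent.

16.5%

Let u = r + c = 437. δu = √(δr² + δc²) = √(485 + 0.117) = 22.0, so δu/u = 0.0504.
Q is then a monomial in u, y, a:
δQ/Q = √((δu/u)² + (2·δy/y)² + (-1·δa/a)²) = √(0.00254 + 0.0104 + 0.0144) = 0.165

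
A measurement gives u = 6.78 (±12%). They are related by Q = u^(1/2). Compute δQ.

0.156

Products/powers → add relative errors in quadrature, weighted by exponent:
  (½·δu/u)² = (0.5×0.120)² = 0.00360
δQ/Q = √(0.00360) = 0.0600
Q = 2.60, so δQ = 0.0600 × 2.60 = 0.156.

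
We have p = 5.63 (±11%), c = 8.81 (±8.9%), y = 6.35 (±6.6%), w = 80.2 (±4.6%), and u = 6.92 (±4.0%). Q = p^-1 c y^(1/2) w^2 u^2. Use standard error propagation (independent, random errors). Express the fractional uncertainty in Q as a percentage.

For a monomial Q ∝ p^-1, c, y^(1/2), w^2, u^2, fractional errors add in quadrature:
  (-1·δp/p)² = (-1×0.110)² = 0.0121;  (1·δc/c)² = (1×0.0890)² = 0.00792;  (½·δy/y)² = (0.5×0.0660)² = 0.00109;  (2·δw/w)² = (2×0.0460)² = 0.00846;  (2·δu/u)² = (2×0.0400)² = 0.00640
δQ/Q = √(0.0360) = 0.190

19.0%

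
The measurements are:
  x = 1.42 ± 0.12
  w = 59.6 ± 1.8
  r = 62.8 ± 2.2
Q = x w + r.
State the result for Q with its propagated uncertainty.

Let p = x·w = 84.6. δp/p = √((1·δx/x)² + (1·δw/w)²) = √(0.00714 + 0.000912) = 0.0897, so δp = 7.60.
Q = p + r: δQ = √(δp² + δr²) = √(57.7 + 4.84) = 7.91
Q = 147.

147 ± 7.91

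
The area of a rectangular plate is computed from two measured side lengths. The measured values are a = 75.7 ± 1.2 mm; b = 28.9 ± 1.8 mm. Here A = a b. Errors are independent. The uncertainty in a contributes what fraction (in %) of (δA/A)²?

6.08%

(δA/A)² = (1·δa/a)² + (1·δb/b)²
  a term: (1×0.0159)² = 0.000251
  b term: (1×0.0623)² = 0.00388
Total = 0.00413. Share from a = 0.000251/0.00413 = 0.0608.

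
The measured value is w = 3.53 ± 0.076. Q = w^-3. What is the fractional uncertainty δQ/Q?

Q is a product of powers, so relative uncertainties combine in quadrature:
  (-3·δw/w)² = (-3×0.0215)² = 0.00417
δQ/Q = √(0.00417) = 0.0646

0.0646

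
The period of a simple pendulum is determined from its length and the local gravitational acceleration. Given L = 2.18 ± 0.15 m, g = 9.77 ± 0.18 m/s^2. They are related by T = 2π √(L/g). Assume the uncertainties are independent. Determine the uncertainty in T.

Each factor contributes (exponent × relative error)² to (δT/T)²:
  (½·δL/L)² = (0.5×0.0688)² = 0.00118;  (−½·δg/g)² = (-0.5×0.0184)² = 8.49e-05
δT/T = √(0.00127) = 0.0356
T = 2.97 s, so δT = 0.0356 × 2.97 = 0.106 s.

0.106 s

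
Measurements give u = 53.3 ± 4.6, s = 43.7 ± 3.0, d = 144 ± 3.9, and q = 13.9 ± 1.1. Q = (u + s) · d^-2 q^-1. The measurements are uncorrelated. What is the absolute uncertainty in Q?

Let w = u + s = 97.0. δw = √(δu² + δs²) = √(21.2 + 9.00) = 5.49, so δw/w = 0.0566.
Q is then a monomial in w, d, q:
δQ/Q = √((δw/w)² + (-2·δd/d)² + (-1·δq/q)²) = √(0.00321 + 0.00293 + 0.00626) = 0.111
Q = 0.000337, so δQ = 0.111 × 0.000337 = 3.75e-05.

3.75e-05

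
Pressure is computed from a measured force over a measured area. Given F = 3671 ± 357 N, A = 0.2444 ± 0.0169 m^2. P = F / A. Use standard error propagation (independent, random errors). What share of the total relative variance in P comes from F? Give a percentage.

66.4%

(δP/P)² = (1·δF/F)² + (-1·δA/A)²
  F term: (1×0.0972)² = 0.00946
  A term: (-1×0.0691)² = 0.00478
Total = 0.0142. Share from F = 0.00946/0.0142 = 0.664.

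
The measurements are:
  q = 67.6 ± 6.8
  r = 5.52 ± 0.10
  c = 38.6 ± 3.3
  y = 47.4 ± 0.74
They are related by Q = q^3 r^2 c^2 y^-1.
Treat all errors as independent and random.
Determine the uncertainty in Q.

Q is a product of powers, so relative uncertainties combine in quadrature:
  (3·δq/q)² = (3×0.101)² = 0.0911;  (2·δr/r)² = (2×0.0181)² = 0.00131;  (2·δc/c)² = (2×0.0855)² = 0.0292;  (-1·δy/y)² = (-1×0.0156)² = 0.000244
δQ/Q = √(0.122) = 0.349
Q = 2.96e+08, so δQ = 0.349 × 2.96e+08 = 1.03e+08.

1.03e+08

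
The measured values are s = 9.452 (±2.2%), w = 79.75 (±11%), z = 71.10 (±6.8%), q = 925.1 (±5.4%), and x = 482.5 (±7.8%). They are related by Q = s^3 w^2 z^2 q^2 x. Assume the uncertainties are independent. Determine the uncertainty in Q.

3.34e+18

Since Q is a product/quotient, work with relative uncertainties:
  (3·δs/s)² = (3×0.0220)² = 0.00436;  (2·δw/w)² = (2×0.110)² = 0.0484;  (2·δz/z)² = (2×0.0680)² = 0.0185;  (2·δq/q)² = (2×0.0540)² = 0.0117;  (1·δx/x)² = (1×0.0780)² = 0.00608
δQ/Q = √(0.0890) = 0.298
Q = 1.121e+19, so δQ = 0.298 × 1.121e+19 = 3.34e+18.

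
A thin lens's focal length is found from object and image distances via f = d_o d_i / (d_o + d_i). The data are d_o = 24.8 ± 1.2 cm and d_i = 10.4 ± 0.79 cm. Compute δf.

0.406 cm

∂f/∂d_o = (d_i/(d_o+d_i))² = 0.0873;  ∂f/∂d_i = (d_o/(d_o+d_i))² = 0.496
δf = √((∂f/∂d_o · δd_o)² + (∂f/∂d_i · δd_i)²) = √(0.0110 + 0.154) = 0.406 cm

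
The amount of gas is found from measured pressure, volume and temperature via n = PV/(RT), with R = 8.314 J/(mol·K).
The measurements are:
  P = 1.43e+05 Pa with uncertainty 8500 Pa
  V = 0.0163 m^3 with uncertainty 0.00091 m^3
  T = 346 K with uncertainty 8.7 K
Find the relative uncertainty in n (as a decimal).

For a monomial n ∝ P, V, T^-1, fractional errors add in quadrature:
  (1·δP/P)² = (1×0.0594)² = 0.00353;  (1·δV/V)² = (1×0.0558)² = 0.00312;  (-1·δT/T)² = (-1×0.0251)² = 0.000632
δn/n = √(0.00728) = 0.0853

0.0853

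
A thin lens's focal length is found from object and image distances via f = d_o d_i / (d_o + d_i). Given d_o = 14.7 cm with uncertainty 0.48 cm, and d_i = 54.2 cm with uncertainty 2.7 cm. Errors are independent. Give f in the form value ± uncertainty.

∂f/∂d_o = (d_i/(d_o+d_i))² = 0.619;  ∂f/∂d_i = (d_o/(d_o+d_i))² = 0.0455
δf = √((∂f/∂d_o · δd_o)² + (∂f/∂d_i · δd_i)²) = √(0.0882 + 0.0151) = 0.321 cm
f = 11.6 cm.

11.6 ± 0.321 cm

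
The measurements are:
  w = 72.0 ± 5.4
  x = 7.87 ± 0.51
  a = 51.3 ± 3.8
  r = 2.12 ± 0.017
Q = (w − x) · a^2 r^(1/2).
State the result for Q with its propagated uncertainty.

Let u = w − x = 64.1. δu = √(δw² + δx²) = √(29.2 + 0.260) = 5.42, so δu/u = 0.0846.
Q is then a monomial in u, a, r:
δQ/Q = √((δu/u)² + (2·δa/a)² + (½·δr/r)²) = √(0.00715 + 0.0219 + 1.61e-05) = 0.171
Q = 2.46e+05, so δQ = 0.171 × 2.46e+05 = 41900.

(2.46 ± 0.419) × 10^5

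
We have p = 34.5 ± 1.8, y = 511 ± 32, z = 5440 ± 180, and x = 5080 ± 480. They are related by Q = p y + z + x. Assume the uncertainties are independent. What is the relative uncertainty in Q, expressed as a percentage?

Let w = p·y = 17600. δw/w = √((1·δp/p)² + (1·δy/y)²) = √(0.00272 + 0.00392) = 0.0815, so δw = 1440.
Q = w + z + x: δQ = √(δw² + δz² + δx²) = √(2.06e+06 + 32400 + 2.3e+05) = 1530
Q = 28100, so δQ/Q = 1530/28100 = 0.0542.

5.42%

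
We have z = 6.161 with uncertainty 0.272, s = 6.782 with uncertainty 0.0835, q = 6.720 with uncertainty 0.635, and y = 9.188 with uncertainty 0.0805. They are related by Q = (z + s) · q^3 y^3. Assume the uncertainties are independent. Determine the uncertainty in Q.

Let u = z + s = 12.94. δu = √(δz² + δs²) = √(0.0740 + 0.00697) = 0.285, so δu/u = 0.0220.
Q is then a monomial in u, q, y:
δQ/Q = √((δu/u)² + (3·δq/q)² + (3·δy/y)²) = √(0.000483 + 0.0804 + 0.000691) = 0.286
Q = 3.047e+06, so δQ = 0.286 × 3.047e+06 = 8.7e+05.

8.7e+05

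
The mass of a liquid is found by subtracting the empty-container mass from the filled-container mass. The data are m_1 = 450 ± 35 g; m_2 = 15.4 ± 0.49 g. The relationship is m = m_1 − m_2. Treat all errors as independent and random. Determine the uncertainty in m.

35.0 g

m is a linear combination, so absolute uncertainties add in quadrature:
  (δm_1)² = 1220;  (δm_2)² = 0.240
δm = √(1230) = 35.0 g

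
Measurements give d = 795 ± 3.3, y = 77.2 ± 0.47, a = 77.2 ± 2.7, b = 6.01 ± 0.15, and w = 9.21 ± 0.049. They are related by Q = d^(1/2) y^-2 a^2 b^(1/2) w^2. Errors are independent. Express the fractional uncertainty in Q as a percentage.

Each factor contributes (exponent × relative error)² to (δQ/Q)²:
  (½·δd/d)² = (0.5×0.00415)² = 4.31e-06;  (-2·δy/y)² = (-2×0.00609)² = 0.000148;  (2·δa/a)² = (2×0.0350)² = 0.00489;  (½·δb/b)² = (0.5×0.0250)² = 0.000156;  (2·δw/w)² = (2×0.00532)² = 0.000113
δQ/Q = √(0.00531) = 0.0729

7.29%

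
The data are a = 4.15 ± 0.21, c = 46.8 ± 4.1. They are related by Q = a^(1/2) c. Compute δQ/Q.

Q is a product of powers, so relative uncertainties combine in quadrature:
  (½·δa/a)² = (0.5×0.0506)² = 0.000640;  (1·δc/c)² = (1×0.0876)² = 0.00767
δQ/Q = √(0.00832) = 0.0912

0.0912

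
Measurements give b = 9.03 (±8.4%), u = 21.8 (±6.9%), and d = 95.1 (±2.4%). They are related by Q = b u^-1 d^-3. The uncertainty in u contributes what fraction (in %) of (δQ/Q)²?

28.0%

(δQ/Q)² = (1·δb/b)² + (-1·δu/u)² + (-3·δd/d)²
  b term: (1×0.0840)² = 0.00706
  u term: (-1×0.0690)² = 0.00476
  d term: (-3×0.0240)² = 0.00518
Total = 0.0170. Share from u = 0.00476/0.0170 = 0.280.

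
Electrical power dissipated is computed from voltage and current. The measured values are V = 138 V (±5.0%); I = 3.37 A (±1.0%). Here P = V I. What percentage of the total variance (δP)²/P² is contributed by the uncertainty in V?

(δP/P)² = (1·δV/V)² + (1·δI/I)²
  V term: (1×0.0500)² = 0.00250
  I term: (1×0.0100)² = 0.000100
Total = 0.00260. Share from V = 0.00250/0.00260 = 0.962.

96.2%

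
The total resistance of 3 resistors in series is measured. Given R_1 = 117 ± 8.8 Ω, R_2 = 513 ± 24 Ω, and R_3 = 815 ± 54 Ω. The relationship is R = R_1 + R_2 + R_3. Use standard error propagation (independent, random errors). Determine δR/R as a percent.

4.13%

Each term contributes (cᵢ δxᵢ)² to (δR)²:
  (δR_1)² = 77.4;  (δR_2)² = 576;  (δR_3)² = 2920
δR = √(3570) = 59.7 Ω
R = 1440 Ω, so δR/R = 59.7/1440 = 0.0413.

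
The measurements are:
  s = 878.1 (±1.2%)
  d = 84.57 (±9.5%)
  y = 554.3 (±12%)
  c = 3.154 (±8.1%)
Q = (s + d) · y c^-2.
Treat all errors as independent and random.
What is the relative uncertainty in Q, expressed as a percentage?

Let u = s + d = 962.7. δu = √(δs² + δd²) = √(111 + 64.5) = 13.3, so δu/u = 0.0138.
Q is then a monomial in u, y, c:
δQ/Q = √((δu/u)² + (1·δy/y)² + (-2·δc/c)²) = √(0.000189 + 0.0144 + 0.0262) = 0.202

20.2%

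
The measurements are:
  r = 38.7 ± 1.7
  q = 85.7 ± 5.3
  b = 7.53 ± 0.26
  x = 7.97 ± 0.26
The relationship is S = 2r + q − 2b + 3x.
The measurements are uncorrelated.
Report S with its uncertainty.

Sums and differences: (δS)² = Σ (cᵢ δxᵢ)².
  (2·δr)² = 11.6;  (δq)² = 28.1;  (2·δb)² = 0.270;  (3·δx)² = 0.608
δS = √(40.5) = 6.37
S = 172.

172 ± 6.37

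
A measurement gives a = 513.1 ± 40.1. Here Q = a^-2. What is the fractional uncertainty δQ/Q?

Each factor contributes (exponent × relative error)² to (δQ/Q)²:
  (-2·δa/a)² = (-2×0.0782)² = 0.0244
δQ/Q = √(0.0244) = 0.156

0.156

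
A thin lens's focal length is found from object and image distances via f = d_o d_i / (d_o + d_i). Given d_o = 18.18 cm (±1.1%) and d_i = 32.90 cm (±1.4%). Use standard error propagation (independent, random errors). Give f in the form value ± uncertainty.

∂f/∂d_o = (d_i/(d_o+d_i))² = 0.415;  ∂f/∂d_i = (d_o/(d_o+d_i))² = 0.127
δf = √((∂f/∂d_o · δd_o)² + (∂f/∂d_i · δd_i)²) = √(0.00688 + 0.00340) = 0.101 cm
f = 11.71 cm.

11.71 ± 0.101 cm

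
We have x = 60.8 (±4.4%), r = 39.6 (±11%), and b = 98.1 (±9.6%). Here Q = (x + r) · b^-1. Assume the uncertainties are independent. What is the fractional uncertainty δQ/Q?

0.109

Let u = x + r = 100. δu = √(δx² + δr²) = √(7.16 + 19.0) = 5.11, so δu/u = 0.0509.
Q is then a monomial in u, b:
δQ/Q = √((δu/u)² + (-1·δb/b)²) = √(0.00259 + 0.00922) = 0.109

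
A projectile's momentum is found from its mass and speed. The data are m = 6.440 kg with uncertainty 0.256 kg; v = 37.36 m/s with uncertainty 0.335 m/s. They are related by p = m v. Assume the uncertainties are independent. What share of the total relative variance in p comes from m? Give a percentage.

95.2%

(δp/p)² = (1·δm/m)² + (1·δv/v)²
  m term: (1×0.0398)² = 0.00158
  v term: (1×0.00897)² = 8.04e-05
Total = 0.00166. Share from m = 0.00158/0.00166 = 0.952.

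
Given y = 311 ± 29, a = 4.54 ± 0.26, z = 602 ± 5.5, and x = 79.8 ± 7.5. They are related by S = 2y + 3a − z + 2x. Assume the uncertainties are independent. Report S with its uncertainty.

193 ± 60.2

Sums and differences: (δS)² = Σ (cᵢ δxᵢ)².
  (2·δy)² = 3360;  (3·δa)² = 0.608;  (δz)² = 30.2;  (2·δx)² = 225
δS = √(3620) = 60.2
S = 193.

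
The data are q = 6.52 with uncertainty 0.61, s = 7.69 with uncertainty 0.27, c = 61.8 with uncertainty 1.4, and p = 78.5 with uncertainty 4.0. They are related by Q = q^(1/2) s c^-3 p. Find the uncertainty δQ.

Since Q is a product/quotient, work with relative uncertainties:
  (½·δq/q)² = (0.5×0.0936)² = 0.00219;  (1·δs/s)² = (1×0.0351)² = 0.00123;  (-3·δc/c)² = (-3×0.0227)² = 0.00462;  (1·δp/p)² = (1×0.0510)² = 0.00260
δQ/Q = √(0.0106) = 0.103
Q = 0.00653, so δQ = 0.103 × 0.00653 = 0.000674.

0.000674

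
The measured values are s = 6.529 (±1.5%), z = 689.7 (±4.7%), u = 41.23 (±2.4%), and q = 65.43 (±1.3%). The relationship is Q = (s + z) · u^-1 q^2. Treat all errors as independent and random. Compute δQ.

Let w = s + z = 696.2. δw = √(δs² + δz²) = √(0.00959 + 1050) = 32.4, so δw/w = 0.0466.
Q is then a monomial in w, u, q:
δQ/Q = √((δw/w)² + (-1·δu/u)² + (2·δq/q)²) = √(0.00217 + 0.000576 + 0.000676) = 0.0585
Q = 72290, so δQ = 0.0585 × 72290 = 4230.

4230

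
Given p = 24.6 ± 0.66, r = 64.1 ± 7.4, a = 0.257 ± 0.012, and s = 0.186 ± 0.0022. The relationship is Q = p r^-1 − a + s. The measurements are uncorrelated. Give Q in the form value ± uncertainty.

0.313 ± 0.0471

Let w = p·r^-1 = 0.384. δw/w = √((1·δp/p)² + (-1·δr/r)²) = √(0.000720 + 0.0133) = 0.119, so δw = 0.0455.
Q = w − a + s: δQ = √(δw² + δa² + δs²) = √(0.00207 + 0.000144 + 4.84e-06) = 0.0471
Q = 0.313.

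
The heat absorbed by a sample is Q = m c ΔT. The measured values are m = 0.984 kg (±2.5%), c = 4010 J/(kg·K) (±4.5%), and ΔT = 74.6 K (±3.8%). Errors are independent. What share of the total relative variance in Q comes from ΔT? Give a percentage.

35.3%

(δQ/Q)² = (1·δm/m)² + (1·δc/c)² + (1·δΔT/ΔT)²
  m term: (1×0.0250)² = 0.000625
  c term: (1×0.0450)² = 0.00202
  ΔT term: (1×0.0380)² = 0.00144
Total = 0.00409. Share from ΔT = 0.00144/0.00409 = 0.353.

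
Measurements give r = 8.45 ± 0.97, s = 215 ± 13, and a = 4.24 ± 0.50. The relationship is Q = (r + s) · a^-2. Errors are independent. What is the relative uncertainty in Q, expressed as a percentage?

Let u = r + s = 223. δu = √(δr² + δs²) = √(0.941 + 169) = 13.0, so δu/u = 0.0583.
Q is then a monomial in u, a:
δQ/Q = √((δu/u)² + (-2·δa/a)²) = √(0.00340 + 0.0556) = 0.243

24.3%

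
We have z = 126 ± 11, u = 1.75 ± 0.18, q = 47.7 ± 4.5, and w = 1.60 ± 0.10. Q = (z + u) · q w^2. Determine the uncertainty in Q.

2790

Let h = z + u = 128. δh = √(δz² + δu²) = √(121 + 0.0324) = 11.0, so δh/h = 0.0861.
Q is then a monomial in h, q, w:
δQ/Q = √((δh/h)² + (1·δq/q)² + (2·δw/w)²) = √(0.00742 + 0.00890 + 0.0156) = 0.179
Q = 15600, so δQ = 0.179 × 15600 = 2790.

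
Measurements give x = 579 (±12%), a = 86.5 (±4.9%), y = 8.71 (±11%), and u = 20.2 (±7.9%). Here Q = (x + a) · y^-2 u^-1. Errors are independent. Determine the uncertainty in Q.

Let w = x + a = 666. δw = √(δx² + δa²) = √(4830 + 18.0) = 69.6, so δw/w = 0.105.
Q is then a monomial in w, y, u:
δQ/Q = √((δw/w)² + (-2·δy/y)² + (-1·δu/u)²) = √(0.0109 + 0.0484 + 0.00624) = 0.256
Q = 0.434, so δQ = 0.256 × 0.434 = 0.111.

0.111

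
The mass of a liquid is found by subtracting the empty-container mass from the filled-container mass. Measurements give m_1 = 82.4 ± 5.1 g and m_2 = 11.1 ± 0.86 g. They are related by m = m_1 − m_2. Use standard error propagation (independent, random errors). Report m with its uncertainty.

Absolute uncertainties add in quadrature for a linear combination:
  (δm_1)² = 26.0;  (δm_2)² = 0.740
δm = √(26.7) = 5.17 g
m = 71.3 g.

71.3 ± 5.17 g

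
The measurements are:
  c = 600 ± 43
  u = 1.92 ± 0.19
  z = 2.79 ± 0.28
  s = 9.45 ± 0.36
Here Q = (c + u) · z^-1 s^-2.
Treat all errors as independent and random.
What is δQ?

Let w = c + u = 602. δw = √(δc² + δu²) = √(1850 + 0.0361) = 43.0, so δw/w = 0.0714.
Q is then a monomial in w, z, s:
δQ/Q = √((δw/w)² + (-1·δz/z)² + (-2·δs/s)²) = √(0.00510 + 0.0101 + 0.00580) = 0.145
Q = 2.42, so δQ = 0.145 × 2.42 = 0.350.

0.350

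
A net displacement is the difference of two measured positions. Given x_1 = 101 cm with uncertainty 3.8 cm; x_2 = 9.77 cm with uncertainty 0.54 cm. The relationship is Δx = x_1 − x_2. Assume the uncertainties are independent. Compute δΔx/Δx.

0.0421

Δx is a linear combination, so absolute uncertainties add in quadrature:
  (δx_1)² = 14.4;  (δx_2)² = 0.292
δΔx = √(14.7) = 3.84 cm
Δx = 91.2 cm, so δΔx/Δx = 3.84/91.2 = 0.0421.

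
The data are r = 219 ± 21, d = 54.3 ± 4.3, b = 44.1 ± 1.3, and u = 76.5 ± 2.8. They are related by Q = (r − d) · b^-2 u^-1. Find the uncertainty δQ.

0.000163

Let w = r − d = 165. δw = √(δr² + δd²) = √(441 + 18.5) = 21.4, so δw/w = 0.130.
Q is then a monomial in w, b, u:
δQ/Q = √((δw/w)² + (-2·δb/b)² + (-1·δu/u)²) = √(0.0169 + 0.00348 + 0.00134) = 0.147
Q = 0.00111, so δQ = 0.147 × 0.00111 = 0.000163.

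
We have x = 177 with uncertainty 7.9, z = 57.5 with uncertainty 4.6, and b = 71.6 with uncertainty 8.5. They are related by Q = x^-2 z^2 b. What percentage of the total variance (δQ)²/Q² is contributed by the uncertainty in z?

53.7%

(δQ/Q)² = (-2·δx/x)² + (2·δz/z)² + (1·δb/b)²
  x term: (-2×0.0446)² = 0.00797
  z term: (2×0.0800)² = 0.0256
  b term: (1×0.119)² = 0.0141
Total = 0.0477. Share from z = 0.0256/0.0477 = 0.537.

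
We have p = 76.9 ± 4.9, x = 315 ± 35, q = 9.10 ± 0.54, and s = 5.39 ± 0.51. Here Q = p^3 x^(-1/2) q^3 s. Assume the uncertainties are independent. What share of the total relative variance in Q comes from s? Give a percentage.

11.2%

(δQ/Q)² = (3·δp/p)² + (−½·δx/x)² + (3·δq/q)² + (1·δs/s)²
  p term: (3×0.0637)² = 0.0365
  x term: (-0.5×0.111)² = 0.00309
  q term: (3×0.0593)² = 0.0317
  s term: (1×0.0946)² = 0.00895
Total = 0.0803. Share from s = 0.00895/0.0803 = 0.112.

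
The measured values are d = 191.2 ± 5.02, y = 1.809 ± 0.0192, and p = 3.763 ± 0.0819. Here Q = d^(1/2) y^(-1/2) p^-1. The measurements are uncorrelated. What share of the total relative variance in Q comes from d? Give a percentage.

(δQ/Q)² = (½·δd/d)² + (−½·δy/y)² + (-1·δp/p)²
  d term: (0.5×0.0263)² = 0.000172
  y term: (-0.5×0.0106)² = 2.82e-05
  p term: (-1×0.0218)² = 0.000474
Total = 0.000674. Share from d = 0.000172/0.000674 = 0.256.

25.6%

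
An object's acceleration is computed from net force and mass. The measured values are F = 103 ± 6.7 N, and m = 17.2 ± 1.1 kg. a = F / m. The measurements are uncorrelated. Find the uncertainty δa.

0.546 m/s^2

Products/powers → add relative errors in quadrature, weighted by exponent:
  (1·δF/F)² = (1×0.0650)² = 0.00423;  (-1·δm/m)² = (-1×0.0640)² = 0.00409
δa/a = √(0.00832) = 0.0912
a = 5.99 m/s^2, so δa = 0.0912 × 5.99 = 0.546 m/s^2.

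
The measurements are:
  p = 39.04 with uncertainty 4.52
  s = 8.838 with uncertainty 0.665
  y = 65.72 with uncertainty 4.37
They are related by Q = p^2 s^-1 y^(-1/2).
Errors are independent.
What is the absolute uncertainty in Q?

5.23

For a monomial Q ∝ p^2, s^-1, y^(-1/2), fractional errors add in quadrature:
  (2·δp/p)² = (2×0.116)² = 0.0536;  (-1·δs/s)² = (-1×0.0752)² = 0.00566;  (−½·δy/y)² = (-0.5×0.0665)² = 0.00111
δQ/Q = √(0.0604) = 0.246
Q = 21.27, so δQ = 0.246 × 21.27 = 5.23.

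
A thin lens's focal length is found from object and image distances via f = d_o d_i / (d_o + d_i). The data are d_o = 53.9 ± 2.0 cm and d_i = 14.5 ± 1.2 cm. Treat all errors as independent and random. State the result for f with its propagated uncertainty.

∂f/∂d_o = (d_i/(d_o+d_i))² = 0.0449;  ∂f/∂d_i = (d_o/(d_o+d_i))² = 0.621
δf = √((∂f/∂d_o · δd_o)² + (∂f/∂d_i · δd_i)²) = √(0.00808 + 0.555) = 0.751 cm
f = 11.4 cm.

11.4 ± 0.751 cm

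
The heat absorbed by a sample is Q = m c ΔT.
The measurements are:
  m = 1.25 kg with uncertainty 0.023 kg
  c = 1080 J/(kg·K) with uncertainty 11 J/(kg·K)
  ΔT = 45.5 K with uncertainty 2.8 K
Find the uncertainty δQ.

3990 J

Relative error in a monomial: (δQ/Q)² = Σ (nᵢ · δxᵢ/xᵢ)².
  (1·δm/m)² = (1×0.0184)² = 0.000339;  (1·δc/c)² = (1×0.0102)² = 0.000104;  (1·δΔT/ΔT)² = (1×0.0615)² = 0.00379
δQ/Q = √(0.00423) = 0.0650
Q = 61400 J, so δQ = 0.0650 × 61400 = 3990 J.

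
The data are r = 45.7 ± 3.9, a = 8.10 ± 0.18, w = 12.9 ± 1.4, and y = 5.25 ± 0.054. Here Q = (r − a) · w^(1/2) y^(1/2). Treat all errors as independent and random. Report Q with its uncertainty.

309 ± 36.3

Let u = r − a = 37.6. δu = √(δr² + δa²) = √(15.2 + 0.0324) = 3.90, so δu/u = 0.104.
Q is then a monomial in u, w, y:
δQ/Q = √((δu/u)² + (½·δw/w)² + (½·δy/y)²) = √(0.0108 + 0.00294 + 2.64e-05) = 0.117
Q = 309, so δQ = 0.117 × 309 = 36.3.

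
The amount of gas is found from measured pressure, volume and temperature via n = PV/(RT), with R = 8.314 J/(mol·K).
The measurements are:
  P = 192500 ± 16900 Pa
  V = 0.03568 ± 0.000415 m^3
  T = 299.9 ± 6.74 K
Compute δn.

0.252 mol

n is a product of powers, so relative uncertainties combine in quadrature:
  (1·δP/P)² = (1×0.0878)² = 0.00771;  (1·δV/V)² = (1×0.0116)² = 0.000135;  (-1·δT/T)² = (-1×0.0225)² = 0.000505
δn/n = √(0.00835) = 0.0914
n = 2.755 mol, so δn = 0.0914 × 2.755 = 0.252 mol.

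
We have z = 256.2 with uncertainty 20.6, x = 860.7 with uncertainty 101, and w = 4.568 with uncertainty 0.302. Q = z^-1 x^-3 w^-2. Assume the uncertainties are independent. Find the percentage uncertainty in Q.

38.5%

Q is a product of powers, so relative uncertainties combine in quadrature:
  (-1·δz/z)² = (-1×0.0804)² = 0.00647;  (-3·δx/x)² = (-3×0.117)² = 0.124;  (-2·δw/w)² = (-2×0.0661)² = 0.0175
δQ/Q = √(0.148) = 0.385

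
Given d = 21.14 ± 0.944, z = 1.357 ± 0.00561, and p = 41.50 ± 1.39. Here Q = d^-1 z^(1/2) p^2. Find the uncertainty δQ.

7.64

Q is a product of powers, so relative uncertainties combine in quadrature:
  (-1·δd/d)² = (-1×0.0447)² = 0.00199;  (½·δz/z)² = (0.5×0.00413)² = 4.27e-06;  (2·δp/p)² = (2×0.0335)² = 0.00449
δQ/Q = √(0.00649) = 0.0805
Q = 94.90, so δQ = 0.0805 × 94.90 = 7.64.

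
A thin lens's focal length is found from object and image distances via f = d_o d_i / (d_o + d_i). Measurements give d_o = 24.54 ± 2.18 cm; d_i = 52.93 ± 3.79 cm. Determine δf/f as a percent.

6.48%

∂f/∂d_o = (d_i/(d_o+d_i))² = 0.467;  ∂f/∂d_i = (d_o/(d_o+d_i))² = 0.100
δf = √((∂f/∂d_o · δd_o)² + (∂f/∂d_i · δd_i)²) = √(1.04 + 0.145) = 1.09 cm
f = 16.77 cm, so δf/f = 1.09/16.77 = 0.0648.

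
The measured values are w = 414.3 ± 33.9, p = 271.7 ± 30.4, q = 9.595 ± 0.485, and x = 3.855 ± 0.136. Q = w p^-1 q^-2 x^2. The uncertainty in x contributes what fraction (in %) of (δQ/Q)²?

(δQ/Q)² = (1·δw/w)² + (-1·δp/p)² + (-2·δq/q)² + (2·δx/x)²
  w term: (1×0.0818)² = 0.00670
  p term: (-1×0.112)² = 0.0125
  q term: (-2×0.0505)² = 0.0102
  x term: (2×0.0353)² = 0.00498
Total = 0.0344. Share from x = 0.00498/0.0344 = 0.145.

14.5%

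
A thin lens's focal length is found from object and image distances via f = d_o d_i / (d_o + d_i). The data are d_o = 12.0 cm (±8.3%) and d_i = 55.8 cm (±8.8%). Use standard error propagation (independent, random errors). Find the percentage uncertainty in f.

∂f/∂d_o = (d_i/(d_o+d_i))² = 0.677;  ∂f/∂d_i = (d_o/(d_o+d_i))² = 0.0313
δf = √((∂f/∂d_o · δd_o)² + (∂f/∂d_i · δd_i)²) = √(0.455 + 0.0237) = 0.692 cm
f = 9.88 cm, so δf/f = 0.692/9.88 = 0.0701.

7.01%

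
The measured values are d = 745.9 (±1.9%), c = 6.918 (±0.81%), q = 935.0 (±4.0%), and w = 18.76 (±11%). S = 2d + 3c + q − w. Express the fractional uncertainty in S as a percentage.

1.93%

Absolute uncertainties add in quadrature for a linear combination:
  (2·δd)² = 803;  (3·δc)² = 0.0283;  (δq)² = 1400;  (δw)² = 4.26
δS = √(2210) = 47.0
S = 2429, so δS/S = 47.0/2429 = 0.0193.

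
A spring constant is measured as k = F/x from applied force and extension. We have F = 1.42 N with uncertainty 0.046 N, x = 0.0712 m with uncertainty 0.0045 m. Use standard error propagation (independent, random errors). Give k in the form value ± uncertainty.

Each factor contributes (exponent × relative error)² to (δk/k)²:
  (1·δF/F)² = (1×0.0324)² = 0.00105;  (-1·δx/x)² = (-1×0.0632)² = 0.00399
δk/k = √(0.00504) = 0.0710
k = 19.9 N/m, so δk = 0.0710 × 19.9 = 1.42 N/m.

19.9 ± 1.42 N/m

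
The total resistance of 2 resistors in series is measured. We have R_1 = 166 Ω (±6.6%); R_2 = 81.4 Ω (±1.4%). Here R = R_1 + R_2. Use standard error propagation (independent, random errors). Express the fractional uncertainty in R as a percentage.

4.45%

For a sum/difference, combine absolute errors in quadrature:
  (δR_1)² = 120;  (δR_2)² = 1.30
δR = √(121) = 11.0 Ω
R = 247 Ω, so δR/R = 11.0/247 = 0.0445.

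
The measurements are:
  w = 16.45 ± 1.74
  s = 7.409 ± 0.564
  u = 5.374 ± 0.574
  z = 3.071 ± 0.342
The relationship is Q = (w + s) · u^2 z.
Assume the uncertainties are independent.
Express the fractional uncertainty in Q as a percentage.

Let h = w + s = 23.86. δh = √(δw² + δs²) = √(3.03 + 0.318) = 1.83, so δh/h = 0.0767.
Q is then a monomial in h, u, z:
δQ/Q = √((δh/h)² + (2·δu/u)² + (1·δz/z)²) = √(0.00588 + 0.0456 + 0.0124) = 0.253

25.3%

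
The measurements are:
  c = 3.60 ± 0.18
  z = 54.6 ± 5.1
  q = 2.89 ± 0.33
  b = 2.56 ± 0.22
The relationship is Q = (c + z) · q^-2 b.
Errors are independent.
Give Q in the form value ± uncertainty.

17.8 ± 4.63

Let u = c + z = 58.2. δu = √(δc² + δz²) = √(0.0324 + 26.0) = 5.10, so δu/u = 0.0877.
Q is then a monomial in u, q, b:
δQ/Q = √((δu/u)² + (-2·δq/q)² + (1·δb/b)²) = √(0.00769 + 0.0522 + 0.00739) = 0.259
Q = 17.8, so δQ = 0.259 × 17.8 = 4.63.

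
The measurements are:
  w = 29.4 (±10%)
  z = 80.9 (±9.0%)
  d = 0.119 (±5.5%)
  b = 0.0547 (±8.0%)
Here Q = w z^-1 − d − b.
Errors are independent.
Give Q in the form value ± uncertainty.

0.190 ± 0.0495

Let p = w·z^-1 = 0.363. δp/p = √((1·δw/w)² + (-1·δz/z)²) = √(0.0100 + 0.00810) = 0.135, so δp = 0.0489.
Q = p − d − b: δQ = √(δp² + δd² + δb²) = √(0.00239 + 4.28e-05 + 1.91e-05) = 0.0495
Q = 0.190.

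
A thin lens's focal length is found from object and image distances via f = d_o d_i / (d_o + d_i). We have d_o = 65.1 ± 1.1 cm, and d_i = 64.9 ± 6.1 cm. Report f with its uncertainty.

32.5 ± 1.55 cm

∂f/∂d_o = (d_i/(d_o+d_i))² = 0.249;  ∂f/∂d_i = (d_o/(d_o+d_i))² = 0.251
δf = √((∂f/∂d_o · δd_o)² + (∂f/∂d_i · δd_i)²) = √(0.0752 + 2.34) = 1.55 cm
f = 32.5 cm.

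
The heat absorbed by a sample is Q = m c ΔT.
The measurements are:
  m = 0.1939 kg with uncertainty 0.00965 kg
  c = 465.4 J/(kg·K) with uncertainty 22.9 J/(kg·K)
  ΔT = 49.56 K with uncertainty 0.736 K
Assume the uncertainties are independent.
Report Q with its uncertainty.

Relative error in a monomial: (δQ/Q)² = Σ (nᵢ · δxᵢ/xᵢ)².
  (1·δm/m)² = (1×0.0498)² = 0.00248;  (1·δc/c)² = (1×0.0492)² = 0.00242;  (1·δΔT/ΔT)² = (1×0.0149)² = 0.000221
δQ/Q = √(0.00512) = 0.0715
Q = 4472 J, so δQ = 0.0715 × 4472 = 320 J.

4472 ± 320 J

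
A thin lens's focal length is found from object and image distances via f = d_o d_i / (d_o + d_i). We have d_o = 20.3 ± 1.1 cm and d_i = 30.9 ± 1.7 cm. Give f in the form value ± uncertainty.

12.3 ± 0.482 cm

∂f/∂d_o = (d_i/(d_o+d_i))² = 0.364;  ∂f/∂d_i = (d_o/(d_o+d_i))² = 0.157
δf = √((∂f/∂d_o · δd_o)² + (∂f/∂d_i · δd_i)²) = √(0.161 + 0.0714) = 0.482 cm
f = 12.3 cm.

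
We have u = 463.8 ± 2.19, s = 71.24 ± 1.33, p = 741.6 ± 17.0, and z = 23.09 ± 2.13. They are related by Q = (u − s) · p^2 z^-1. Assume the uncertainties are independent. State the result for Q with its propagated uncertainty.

Let w = u − s = 392.6. δw = √(δu² + δs²) = √(4.80 + 1.77) = 2.56, so δw/w = 0.00653.
Q is then a monomial in w, p, z:
δQ/Q = √((δw/w)² + (2·δp/p)² + (-1·δz/z)²) = √(4.26e-05 + 0.00210 + 0.00851) = 0.103
Q = 9.35e+06, so δQ = 0.103 × 9.35e+06 = 9.65e+05.

(9.350 ± 0.965) × 10^6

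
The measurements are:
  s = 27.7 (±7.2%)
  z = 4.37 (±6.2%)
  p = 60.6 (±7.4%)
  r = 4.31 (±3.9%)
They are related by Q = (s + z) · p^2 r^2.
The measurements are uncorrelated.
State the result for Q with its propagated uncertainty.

Let u = s + z = 32.1. δu = √(δs² + δz²) = √(3.98 + 0.0734) = 2.01, so δu/u = 0.0628.
Q is then a monomial in u, p, r:
δQ/Q = √((δu/u)² + (2·δp/p)² + (2·δr/r)²) = √(0.00394 + 0.0219 + 0.00608) = 0.179
Q = 2.19e+06, so δQ = 0.179 × 2.19e+06 = 3.91e+05.

(2.19 ± 0.391) × 10^6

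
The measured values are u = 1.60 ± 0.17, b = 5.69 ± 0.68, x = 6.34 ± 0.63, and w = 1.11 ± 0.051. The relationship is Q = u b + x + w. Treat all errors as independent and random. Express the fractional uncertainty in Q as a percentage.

9.59%

Let p = u·b = 9.10. δp/p = √((1·δu/u)² + (1·δb/b)²) = √(0.0113 + 0.0143) = 0.160, so δp = 1.46.
Q = p + x + w: δQ = √(δp² + δx² + δw²) = √(2.12 + 0.397 + 0.00260) = 1.59
Q = 16.6, so δQ/Q = 1.59/16.6 = 0.0959.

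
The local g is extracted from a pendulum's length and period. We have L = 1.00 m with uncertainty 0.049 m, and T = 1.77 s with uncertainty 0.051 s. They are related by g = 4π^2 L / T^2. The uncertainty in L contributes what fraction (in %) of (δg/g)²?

(δg/g)² = (1·δL/L)² + (-2·δT/T)²
  L term: (1×0.0490)² = 0.00240
  T term: (-2×0.0288)² = 0.00332
Total = 0.00572. Share from L = 0.00240/0.00572 = 0.420.

42.0%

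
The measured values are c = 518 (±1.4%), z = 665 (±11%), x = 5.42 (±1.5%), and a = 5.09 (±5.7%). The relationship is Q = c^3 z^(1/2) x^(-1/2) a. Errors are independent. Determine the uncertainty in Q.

7.05e+08

For a monomial Q ∝ c^3, z^(1/2), x^(-1/2), a, fractional errors add in quadrature:
  (3·δc/c)² = (3×0.0140)² = 0.00176;  (½·δz/z)² = (0.5×0.110)² = 0.00303;  (−½·δx/x)² = (-0.5×0.0150)² = 5.62e-05;  (1·δa/a)² = (1×0.0570)² = 0.00325
δQ/Q = √(0.00809) = 0.0900
Q = 7.84e+09, so δQ = 0.0900 × 7.84e+09 = 7.05e+08.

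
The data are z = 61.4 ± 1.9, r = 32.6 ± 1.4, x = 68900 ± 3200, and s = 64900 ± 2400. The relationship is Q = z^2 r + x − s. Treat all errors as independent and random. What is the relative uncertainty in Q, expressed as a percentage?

7.95%

Let p = z^2·r = 1.23e+05. δp/p = √((2·δz/z)² + (1·δr/r)²) = √(0.00383 + 0.00184) = 0.0753, so δp = 9260.
Q = p + x − s: δQ = √(δp² + δx² + δs²) = √(8.57e+07 + 1.02e+07 + 5.76e+06) = 10100
Q = 1.27e+05, so δQ/Q = 10100/1.27e+05 = 0.0795.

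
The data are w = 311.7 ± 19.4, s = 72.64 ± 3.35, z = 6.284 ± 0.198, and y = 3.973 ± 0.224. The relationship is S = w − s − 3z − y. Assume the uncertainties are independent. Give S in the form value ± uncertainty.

Absolute uncertainties add in quadrature for a linear combination:
  (δw)² = 376;  (δs)² = 11.2;  (3·δz)² = 0.353;  (δy)² = 0.0502
δS = √(388) = 19.7
S = 216.2.

216.2 ± 19.7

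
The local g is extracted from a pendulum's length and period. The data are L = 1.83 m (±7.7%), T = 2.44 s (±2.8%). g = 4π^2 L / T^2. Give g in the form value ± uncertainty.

12.1 ± 1.16 m/s^2

Relative error in a monomial: (δg/g)² = Σ (nᵢ · δxᵢ/xᵢ)².
  (1·δL/L)² = (1×0.0770)² = 0.00593;  (-2·δT/T)² = (-2×0.0280)² = 0.00314
δg/g = √(0.00907) = 0.0952
g = 12.1 m/s^2, so δg = 0.0952 × 12.1 = 1.16 m/s^2.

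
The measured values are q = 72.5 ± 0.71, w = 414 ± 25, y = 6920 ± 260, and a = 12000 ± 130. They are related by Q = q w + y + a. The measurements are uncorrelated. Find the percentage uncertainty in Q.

Let p = q·w = 30000. δp/p = √((1·δq/q)² + (1·δw/w)²) = √(9.59e-05 + 0.00365) = 0.0612, so δp = 1840.
Q = p + y + a: δQ = √(δp² + δy² + δa²) = √(3.37e+06 + 67600 + 16900) = 1860
Q = 48900, so δQ/Q = 1860/48900 = 0.0380.

3.80%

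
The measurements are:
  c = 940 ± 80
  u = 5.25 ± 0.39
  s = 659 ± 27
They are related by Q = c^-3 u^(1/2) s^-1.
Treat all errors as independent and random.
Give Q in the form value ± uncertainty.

Each factor contributes (exponent × relative error)² to (δQ/Q)²:
  (-3·δc/c)² = (-3×0.0851)² = 0.0652;  (½·δu/u)² = (0.5×0.0743)² = 0.00138;  (-1·δs/s)² = (-1×0.0410)² = 0.00168
δQ/Q = √(0.0682) = 0.261
Q = 4.19e-12, so δQ = 0.261 × 4.19e-12 = 1.09e-12.

(4.19 ± 1.09) × 10^-12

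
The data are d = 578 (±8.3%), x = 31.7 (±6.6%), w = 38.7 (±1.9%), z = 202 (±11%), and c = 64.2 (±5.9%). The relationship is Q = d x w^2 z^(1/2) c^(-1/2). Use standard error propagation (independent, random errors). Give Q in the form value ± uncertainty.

(4.87 ± 0.627) × 10^7

Products/powers → add relative errors in quadrature, weighted by exponent:
  (1·δd/d)² = (1×0.0830)² = 0.00689;  (1·δx/x)² = (1×0.0660)² = 0.00436;  (2·δw/w)² = (2×0.0190)² = 0.00144;  (½·δz/z)² = (0.5×0.110)² = 0.00302;  (−½·δc/c)² = (-0.5×0.0590)² = 0.000870
δQ/Q = √(0.0166) = 0.129
Q = 4.87e+07, so δQ = 0.129 × 4.87e+07 = 6.27e+06.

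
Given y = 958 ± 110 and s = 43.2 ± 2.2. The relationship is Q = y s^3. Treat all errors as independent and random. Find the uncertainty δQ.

1.48e+07

Relative error in a monomial: (δQ/Q)² = Σ (nᵢ · δxᵢ/xᵢ)².
  (1·δy/y)² = (1×0.115)² = 0.0132;  (3·δs/s)² = (3×0.0509)² = 0.0233
δQ/Q = √(0.0365) = 0.191
Q = 7.72e+07, so δQ = 0.191 × 7.72e+07 = 1.48e+07.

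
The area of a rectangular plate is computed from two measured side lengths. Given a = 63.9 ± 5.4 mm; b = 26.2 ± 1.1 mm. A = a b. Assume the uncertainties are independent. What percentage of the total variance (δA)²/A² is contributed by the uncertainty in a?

(δA/A)² = (1·δa/a)² + (1·δb/b)²
  a term: (1×0.0845)² = 0.00714
  b term: (1×0.0420)² = 0.00176
Total = 0.00890. Share from a = 0.00714/0.00890 = 0.802.

80.2%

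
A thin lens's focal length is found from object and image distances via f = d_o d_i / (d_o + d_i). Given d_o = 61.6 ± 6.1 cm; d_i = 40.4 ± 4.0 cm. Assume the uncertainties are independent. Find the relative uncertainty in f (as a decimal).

0.0715

∂f/∂d_o = (d_i/(d_o+d_i))² = 0.157;  ∂f/∂d_i = (d_o/(d_o+d_i))² = 0.365
δf = √((∂f/∂d_o · δd_o)² + (∂f/∂d_i · δd_i)²) = √(0.916 + 2.13) = 1.74 cm
f = 24.4 cm, so δf/f = 1.74/24.4 = 0.0715.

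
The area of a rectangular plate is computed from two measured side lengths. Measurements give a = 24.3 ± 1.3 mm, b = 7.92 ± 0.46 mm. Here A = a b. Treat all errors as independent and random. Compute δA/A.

0.0790

For a monomial A ∝ a, b, fractional errors add in quadrature:
  (1·δa/a)² = (1×0.0535)² = 0.00286;  (1·δb/b)² = (1×0.0581)² = 0.00337
δA/A = √(0.00624) = 0.0790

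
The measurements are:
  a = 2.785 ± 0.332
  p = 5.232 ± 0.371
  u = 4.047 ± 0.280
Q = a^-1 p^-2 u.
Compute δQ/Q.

Q is a product of powers, so relative uncertainties combine in quadrature:
  (-1·δa/a)² = (-1×0.119)² = 0.0142;  (-2·δp/p)² = (-2×0.0709)² = 0.0201;  (1·δu/u)² = (1×0.0692)² = 0.00479
δQ/Q = √(0.0391) = 0.198

0.198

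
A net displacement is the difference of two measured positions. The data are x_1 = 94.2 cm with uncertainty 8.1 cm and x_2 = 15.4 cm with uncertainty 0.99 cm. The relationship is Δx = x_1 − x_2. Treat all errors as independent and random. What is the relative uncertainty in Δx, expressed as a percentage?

10.4%

Each term contributes (cᵢ δxᵢ)² to (δΔx)²:
  (δx_1)² = 65.6;  (δx_2)² = 0.980
δΔx = √(66.6) = 8.16 cm
Δx = 78.8 cm, so δΔx/Δx = 8.16/78.8 = 0.104.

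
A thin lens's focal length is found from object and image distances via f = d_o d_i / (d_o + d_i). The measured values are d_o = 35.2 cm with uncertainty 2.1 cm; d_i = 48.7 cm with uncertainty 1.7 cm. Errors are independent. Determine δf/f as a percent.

∂f/∂d_o = (d_i/(d_o+d_i))² = 0.337;  ∂f/∂d_i = (d_o/(d_o+d_i))² = 0.176
δf = √((∂f/∂d_o · δd_o)² + (∂f/∂d_i · δd_i)²) = √(0.501 + 0.0895) = 0.768 cm
f = 20.4 cm, so δf/f = 0.768/20.4 = 0.0376.

3.76%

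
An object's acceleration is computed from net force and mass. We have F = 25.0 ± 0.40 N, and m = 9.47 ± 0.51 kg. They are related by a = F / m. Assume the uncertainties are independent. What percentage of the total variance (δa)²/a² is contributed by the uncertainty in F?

(δa/a)² = (1·δF/F)² + (-1·δm/m)²
  F term: (1×0.0160)² = 0.000256
  m term: (-1×0.0539)² = 0.00290
Total = 0.00316. Share from F = 0.000256/0.00316 = 0.0811.

8.11%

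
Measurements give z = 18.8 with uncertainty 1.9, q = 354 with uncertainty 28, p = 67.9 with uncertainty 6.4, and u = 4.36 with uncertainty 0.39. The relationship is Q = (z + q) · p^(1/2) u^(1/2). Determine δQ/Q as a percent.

Let w = z + q = 373. δw = √(δz² + δq²) = √(3.61 + 784) = 28.1, so δw/w = 0.0753.
Q is then a monomial in w, p, u:
δQ/Q = √((δw/w)² + (½·δp/p)² + (½·δu/u)²) = √(0.00567 + 0.00222 + 0.00200) = 0.0994

9.94%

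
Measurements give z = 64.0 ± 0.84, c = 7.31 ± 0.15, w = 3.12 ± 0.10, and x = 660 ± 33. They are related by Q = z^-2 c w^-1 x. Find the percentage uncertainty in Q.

Relative error in a monomial: (δQ/Q)² = Σ (nᵢ · δxᵢ/xᵢ)².
  (-2·δz/z)² = (-2×0.0131)² = 0.000689;  (1·δc/c)² = (1×0.0205)² = 0.000421;  (-1·δw/w)² = (-1×0.0321)² = 0.00103;  (1·δx/x)² = (1×0.0500)² = 0.00250
δQ/Q = √(0.00464) = 0.0681

6.81%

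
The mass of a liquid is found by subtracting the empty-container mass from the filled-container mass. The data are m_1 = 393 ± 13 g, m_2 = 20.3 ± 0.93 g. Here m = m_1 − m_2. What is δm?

Sums and differences: (δm)² = Σ (cᵢ δxᵢ)².
  (δm_1)² = 169;  (δm_2)² = 0.865
δm = √(170) = 13.0 g

13.0 g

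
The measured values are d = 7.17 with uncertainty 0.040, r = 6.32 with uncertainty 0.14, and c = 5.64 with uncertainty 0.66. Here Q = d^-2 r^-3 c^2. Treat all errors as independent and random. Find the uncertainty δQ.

0.000597

Q is a product of powers, so relative uncertainties combine in quadrature:
  (-2·δd/d)² = (-2×0.00558)² = 0.000124;  (-3·δr/r)² = (-3×0.0222)² = 0.00442;  (2·δc/c)² = (2×0.117)² = 0.0548
δQ/Q = √(0.0593) = 0.244
Q = 0.00245, so δQ = 0.244 × 0.00245 = 0.000597.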